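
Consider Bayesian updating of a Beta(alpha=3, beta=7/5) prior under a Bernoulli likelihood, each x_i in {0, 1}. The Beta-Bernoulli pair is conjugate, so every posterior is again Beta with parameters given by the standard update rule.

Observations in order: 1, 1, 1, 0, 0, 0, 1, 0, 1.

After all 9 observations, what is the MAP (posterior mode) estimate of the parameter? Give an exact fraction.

obs 1: x=1 → posterior Beta(4, 7/5)
obs 2: x=1 → posterior Beta(5, 7/5)
obs 3: x=1 → posterior Beta(6, 7/5)
obs 4: x=0 → posterior Beta(6, 12/5)
obs 5: x=0 → posterior Beta(6, 17/5)
obs 6: x=0 → posterior Beta(6, 22/5)
obs 7: x=1 → posterior Beta(7, 22/5)
obs 8: x=0 → posterior Beta(7, 27/5)
obs 9: x=1 → posterior Beta(8, 27/5)

35/57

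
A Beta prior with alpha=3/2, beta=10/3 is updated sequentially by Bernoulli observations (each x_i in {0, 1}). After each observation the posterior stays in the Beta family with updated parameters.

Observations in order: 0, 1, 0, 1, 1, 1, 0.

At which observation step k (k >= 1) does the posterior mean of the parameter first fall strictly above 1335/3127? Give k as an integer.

k = 5

obs 1: x=0 → posterior Beta(3/2, 13/3)
obs 2: x=1 → posterior Beta(5/2, 13/3)
obs 3: x=0 → posterior Beta(5/2, 16/3)
obs 4: x=1 → posterior Beta(7/2, 16/3)
obs 5: x=1 → posterior Beta(9/2, 16/3)
obs 6: x=1 → posterior Beta(11/2, 16/3)
obs 7: x=0 → posterior Beta(11/2, 19/3)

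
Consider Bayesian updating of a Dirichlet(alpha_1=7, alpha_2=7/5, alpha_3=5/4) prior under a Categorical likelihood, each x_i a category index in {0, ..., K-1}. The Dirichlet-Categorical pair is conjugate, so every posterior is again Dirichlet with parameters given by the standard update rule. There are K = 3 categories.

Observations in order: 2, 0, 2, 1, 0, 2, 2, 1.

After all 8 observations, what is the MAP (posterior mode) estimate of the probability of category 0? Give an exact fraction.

obs 1: x=2 → posterior Dirichlet(7, 7/5, 9/4)
obs 2: x=0 → posterior Dirichlet(8, 7/5, 9/4)
obs 3: x=2 → posterior Dirichlet(8, 7/5, 13/4)
obs 4: x=1 → posterior Dirichlet(8, 12/5, 13/4)
obs 5: x=0 → posterior Dirichlet(9, 12/5, 13/4)
obs 6: x=2 → posterior Dirichlet(9, 12/5, 17/4)
obs 7: x=2 → posterior Dirichlet(9, 12/5, 21/4)
obs 8: x=1 → posterior Dirichlet(9, 17/5, 21/4)

160/293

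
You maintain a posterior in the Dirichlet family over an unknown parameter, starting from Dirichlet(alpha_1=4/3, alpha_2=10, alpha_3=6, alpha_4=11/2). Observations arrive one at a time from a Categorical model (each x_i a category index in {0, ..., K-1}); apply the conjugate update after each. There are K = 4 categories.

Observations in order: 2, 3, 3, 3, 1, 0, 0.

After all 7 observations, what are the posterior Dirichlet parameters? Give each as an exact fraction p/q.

alpha_1=10/3, alpha_2=11, alpha_3=7, alpha_4=17/2

obs 1: x=2 → posterior Dirichlet(4/3, 10, 7, 11/2)
obs 2: x=3 → posterior Dirichlet(4/3, 10, 7, 13/2)
obs 3: x=3 → posterior Dirichlet(4/3, 10, 7, 15/2)
obs 4: x=3 → posterior Dirichlet(4/3, 10, 7, 17/2)
obs 5: x=1 → posterior Dirichlet(4/3, 11, 7, 17/2)
obs 6: x=0 → posterior Dirichlet(7/3, 11, 7, 17/2)
obs 7: x=0 → posterior Dirichlet(10/3, 11, 7, 17/2)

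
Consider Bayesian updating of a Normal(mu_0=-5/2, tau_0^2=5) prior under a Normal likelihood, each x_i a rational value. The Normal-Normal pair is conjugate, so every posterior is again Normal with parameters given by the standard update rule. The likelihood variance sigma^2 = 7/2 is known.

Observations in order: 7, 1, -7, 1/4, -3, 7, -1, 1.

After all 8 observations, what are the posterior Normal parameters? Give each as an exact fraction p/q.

obs 1: x=7 → posterior Normal(105/34, 35/17)
obs 2: x=1 → posterior Normal(125/54, 35/27)
obs 3: x=-7 → posterior Normal(-15/74, 35/37)
obs 4: x=1/4 → posterior Normal(-5/47, 35/47)
obs 5: x=-3 → posterior Normal(-35/57, 35/57)
obs 6: x=7 → posterior Normal(35/67, 35/67)
obs 7: x=-1 → posterior Normal(25/77, 5/11)
obs 8: x=1 → posterior Normal(35/87, 35/87)

mu_0=35/87, tau_0^2=35/87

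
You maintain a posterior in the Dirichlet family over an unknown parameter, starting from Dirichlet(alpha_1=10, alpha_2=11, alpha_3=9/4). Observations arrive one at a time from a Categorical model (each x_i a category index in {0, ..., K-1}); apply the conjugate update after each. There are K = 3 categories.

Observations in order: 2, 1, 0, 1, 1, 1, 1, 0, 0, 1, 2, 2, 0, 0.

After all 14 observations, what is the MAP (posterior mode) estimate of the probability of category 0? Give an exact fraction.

56/137

obs 1: x=2 → posterior Dirichlet(10, 11, 13/4)
obs 2: x=1 → posterior Dirichlet(10, 12, 13/4)
obs 3: x=0 → posterior Dirichlet(11, 12, 13/4)
obs 4: x=1 → posterior Dirichlet(11, 13, 13/4)
obs 5: x=1 → posterior Dirichlet(11, 14, 13/4)
obs 6: x=1 → posterior Dirichlet(11, 15, 13/4)
obs 7: x=1 → posterior Dirichlet(11, 16, 13/4)
obs 8: x=0 → posterior Dirichlet(12, 16, 13/4)
obs 9: x=0 → posterior Dirichlet(13, 16, 13/4)
obs 10: x=1 → posterior Dirichlet(13, 17, 13/4)
obs 11: x=2 → posterior Dirichlet(13, 17, 17/4)
obs 12: x=2 → posterior Dirichlet(13, 17, 21/4)
obs 13: x=0 → posterior Dirichlet(14, 17, 21/4)
obs 14: x=0 → posterior Dirichlet(15, 17, 21/4)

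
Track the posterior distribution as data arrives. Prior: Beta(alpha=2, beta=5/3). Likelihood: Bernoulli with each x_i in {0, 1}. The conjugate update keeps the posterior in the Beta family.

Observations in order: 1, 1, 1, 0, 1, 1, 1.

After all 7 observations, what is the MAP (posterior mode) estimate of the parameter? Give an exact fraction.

21/26

obs 1: x=1 → posterior Beta(3, 5/3)
obs 2: x=1 → posterior Beta(4, 5/3)
obs 3: x=1 → posterior Beta(5, 5/3)
obs 4: x=0 → posterior Beta(5, 8/3)
obs 5: x=1 → posterior Beta(6, 8/3)
obs 6: x=1 → posterior Beta(7, 8/3)
obs 7: x=1 → posterior Beta(8, 8/3)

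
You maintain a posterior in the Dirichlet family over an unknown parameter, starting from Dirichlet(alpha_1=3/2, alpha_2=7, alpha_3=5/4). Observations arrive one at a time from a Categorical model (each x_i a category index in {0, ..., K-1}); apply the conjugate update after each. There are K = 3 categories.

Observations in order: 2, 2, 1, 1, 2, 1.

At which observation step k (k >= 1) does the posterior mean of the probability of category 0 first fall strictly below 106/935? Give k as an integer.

obs 1: x=2 → posterior Dirichlet(3/2, 7, 9/4)
obs 2: x=2 → posterior Dirichlet(3/2, 7, 13/4)
obs 3: x=1 → posterior Dirichlet(3/2, 8, 13/4)
obs 4: x=1 → posterior Dirichlet(3/2, 9, 13/4)
obs 5: x=2 → posterior Dirichlet(3/2, 9, 17/4)
obs 6: x=1 → posterior Dirichlet(3/2, 10, 17/4)

k = 4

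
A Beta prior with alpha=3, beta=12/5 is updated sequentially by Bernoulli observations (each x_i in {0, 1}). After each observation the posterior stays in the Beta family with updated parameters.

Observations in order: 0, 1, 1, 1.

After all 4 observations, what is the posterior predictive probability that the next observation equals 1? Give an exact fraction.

obs 1: x=0 → posterior Beta(3, 17/5)
obs 2: x=1 → posterior Beta(4, 17/5)
obs 3: x=1 → posterior Beta(5, 17/5)
obs 4: x=1 → posterior Beta(6, 17/5)

30/47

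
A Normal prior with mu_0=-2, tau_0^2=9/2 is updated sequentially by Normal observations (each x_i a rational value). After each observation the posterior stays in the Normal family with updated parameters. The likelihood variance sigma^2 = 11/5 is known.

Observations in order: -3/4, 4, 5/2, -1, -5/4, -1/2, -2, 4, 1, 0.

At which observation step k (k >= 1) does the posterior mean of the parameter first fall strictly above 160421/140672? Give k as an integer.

k = 3

obs 1: x=-3/4 → posterior Normal(-311/268, 99/67)
obs 2: x=4 → posterior Normal(409/448, 99/112)
obs 3: x=5/2 → posterior Normal(859/628, 99/157)
obs 4: x=-1 → posterior Normal(679/808, 99/202)
obs 5: x=-5/4 → posterior Normal(227/494, 99/247)
obs 6: x=-1/2 → posterior Normal(91/292, 99/292)
obs 7: x=-2 → posterior Normal(1/337, 99/337)
obs 8: x=4 → posterior Normal(181/382, 99/382)
obs 9: x=1 → posterior Normal(226/427, 99/427)
obs 10: x=0 → posterior Normal(113/236, 99/472)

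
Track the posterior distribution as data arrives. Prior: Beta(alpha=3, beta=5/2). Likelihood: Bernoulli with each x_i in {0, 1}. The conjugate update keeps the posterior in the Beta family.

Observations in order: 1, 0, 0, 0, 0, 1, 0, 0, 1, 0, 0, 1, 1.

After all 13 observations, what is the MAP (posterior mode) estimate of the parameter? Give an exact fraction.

obs 1: x=1 → posterior Beta(4, 5/2)
obs 2: x=0 → posterior Beta(4, 7/2)
obs 3: x=0 → posterior Beta(4, 9/2)
obs 4: x=0 → posterior Beta(4, 11/2)
obs 5: x=0 → posterior Beta(4, 13/2)
obs 6: x=1 → posterior Beta(5, 13/2)
obs 7: x=0 → posterior Beta(5, 15/2)
obs 8: x=0 → posterior Beta(5, 17/2)
obs 9: x=1 → posterior Beta(6, 17/2)
obs 10: x=0 → posterior Beta(6, 19/2)
obs 11: x=0 → posterior Beta(6, 21/2)
obs 12: x=1 → posterior Beta(7, 21/2)
obs 13: x=1 → posterior Beta(8, 21/2)

14/33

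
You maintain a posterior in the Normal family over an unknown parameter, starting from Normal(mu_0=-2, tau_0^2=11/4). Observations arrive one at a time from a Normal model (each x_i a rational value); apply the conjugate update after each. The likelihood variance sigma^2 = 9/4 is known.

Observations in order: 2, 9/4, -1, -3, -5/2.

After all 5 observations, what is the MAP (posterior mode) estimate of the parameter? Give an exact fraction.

obs 1: x=2 → posterior Normal(1/5, 99/80)
obs 2: x=9/4 → posterior Normal(115/124, 99/124)
obs 3: x=-1 → posterior Normal(71/168, 33/56)
obs 4: x=-3 → posterior Normal(-61/212, 99/212)
obs 5: x=-5/2 → posterior Normal(-171/256, 99/256)

-171/256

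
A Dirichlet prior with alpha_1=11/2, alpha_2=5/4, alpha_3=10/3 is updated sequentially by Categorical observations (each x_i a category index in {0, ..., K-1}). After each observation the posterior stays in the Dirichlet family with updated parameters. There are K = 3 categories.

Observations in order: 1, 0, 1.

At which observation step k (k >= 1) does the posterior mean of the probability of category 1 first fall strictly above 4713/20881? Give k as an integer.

obs 1: x=1 → posterior Dirichlet(11/2, 9/4, 10/3)
obs 2: x=0 → posterior Dirichlet(13/2, 9/4, 10/3)
obs 3: x=1 → posterior Dirichlet(13/2, 13/4, 10/3)

k = 3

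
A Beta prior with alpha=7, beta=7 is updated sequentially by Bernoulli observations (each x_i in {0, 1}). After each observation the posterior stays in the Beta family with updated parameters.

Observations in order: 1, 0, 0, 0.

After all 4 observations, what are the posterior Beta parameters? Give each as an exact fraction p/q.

alpha=8, beta=10

obs 1: x=1 → posterior Beta(8, 7)
obs 2: x=0 → posterior Beta(8, 8)
obs 3: x=0 → posterior Beta(8, 9)
obs 4: x=0 → posterior Beta(8, 10)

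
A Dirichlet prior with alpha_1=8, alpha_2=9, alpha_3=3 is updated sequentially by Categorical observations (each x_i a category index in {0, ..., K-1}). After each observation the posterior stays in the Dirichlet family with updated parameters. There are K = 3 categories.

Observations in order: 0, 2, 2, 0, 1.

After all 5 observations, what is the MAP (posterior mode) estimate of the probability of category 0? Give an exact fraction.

obs 1: x=0 → posterior Dirichlet(9, 9, 3)
obs 2: x=2 → posterior Dirichlet(9, 9, 4)
obs 3: x=2 → posterior Dirichlet(9, 9, 5)
obs 4: x=0 → posterior Dirichlet(10, 9, 5)
obs 5: x=1 → posterior Dirichlet(10, 10, 5)

9/22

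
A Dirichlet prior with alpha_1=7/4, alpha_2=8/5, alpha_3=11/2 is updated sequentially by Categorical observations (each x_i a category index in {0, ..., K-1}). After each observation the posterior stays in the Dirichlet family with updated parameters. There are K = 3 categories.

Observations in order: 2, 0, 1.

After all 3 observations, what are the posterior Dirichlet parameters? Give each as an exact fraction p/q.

obs 1: x=2 → posterior Dirichlet(7/4, 8/5, 13/2)
obs 2: x=0 → posterior Dirichlet(11/4, 8/5, 13/2)
obs 3: x=1 → posterior Dirichlet(11/4, 13/5, 13/2)

alpha_1=11/4, alpha_2=13/5, alpha_3=13/2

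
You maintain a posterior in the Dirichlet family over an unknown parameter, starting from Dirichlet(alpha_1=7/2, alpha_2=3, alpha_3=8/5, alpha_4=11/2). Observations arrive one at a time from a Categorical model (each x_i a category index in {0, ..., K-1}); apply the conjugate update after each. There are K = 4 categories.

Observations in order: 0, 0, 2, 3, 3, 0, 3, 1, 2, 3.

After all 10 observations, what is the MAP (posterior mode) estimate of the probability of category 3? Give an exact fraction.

85/196

obs 1: x=0 → posterior Dirichlet(9/2, 3, 8/5, 11/2)
obs 2: x=0 → posterior Dirichlet(11/2, 3, 8/5, 11/2)
obs 3: x=2 → posterior Dirichlet(11/2, 3, 13/5, 11/2)
obs 4: x=3 → posterior Dirichlet(11/2, 3, 13/5, 13/2)
obs 5: x=3 → posterior Dirichlet(11/2, 3, 13/5, 15/2)
obs 6: x=0 → posterior Dirichlet(13/2, 3, 13/5, 15/2)
obs 7: x=3 → posterior Dirichlet(13/2, 3, 13/5, 17/2)
obs 8: x=1 → posterior Dirichlet(13/2, 4, 13/5, 17/2)
obs 9: x=2 → posterior Dirichlet(13/2, 4, 18/5, 17/2)
obs 10: x=3 → posterior Dirichlet(13/2, 4, 18/5, 19/2)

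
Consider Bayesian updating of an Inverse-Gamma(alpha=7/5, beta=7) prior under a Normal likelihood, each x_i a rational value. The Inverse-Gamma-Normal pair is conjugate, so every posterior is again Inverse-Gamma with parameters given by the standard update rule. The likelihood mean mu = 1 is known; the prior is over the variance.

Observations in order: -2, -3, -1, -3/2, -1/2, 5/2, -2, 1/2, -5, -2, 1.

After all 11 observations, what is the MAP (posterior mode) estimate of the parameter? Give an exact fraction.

540/79

obs 1: x=-2 → posterior Inverse-Gamma(19/10, 23/2)
obs 2: x=-3 → posterior Inverse-Gamma(12/5, 39/2)
obs 3: x=-1 → posterior Inverse-Gamma(29/10, 43/2)
obs 4: x=-3/2 → posterior Inverse-Gamma(17/5, 197/8)
obs 5: x=-1/2 → posterior Inverse-Gamma(39/10, 103/4)
obs 6: x=5/2 → posterior Inverse-Gamma(22/5, 215/8)
obs 7: x=-2 → posterior Inverse-Gamma(49/10, 251/8)
obs 8: x=1/2 → posterior Inverse-Gamma(27/5, 63/2)
obs 9: x=-5 → posterior Inverse-Gamma(59/10, 99/2)
obs 10: x=-2 → posterior Inverse-Gamma(32/5, 54)
obs 11: x=1 → posterior Inverse-Gamma(69/10, 54)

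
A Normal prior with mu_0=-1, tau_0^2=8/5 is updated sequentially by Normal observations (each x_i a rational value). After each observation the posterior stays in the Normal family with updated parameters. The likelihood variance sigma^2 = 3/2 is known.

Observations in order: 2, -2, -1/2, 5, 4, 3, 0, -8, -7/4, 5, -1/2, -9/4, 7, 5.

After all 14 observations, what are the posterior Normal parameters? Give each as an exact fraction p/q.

mu_0=241/239, tau_0^2=24/239

obs 1: x=2 → posterior Normal(17/31, 24/31)
obs 2: x=-2 → posterior Normal(-15/47, 24/47)
obs 3: x=-1/2 → posterior Normal(-23/63, 8/21)
obs 4: x=5 → posterior Normal(57/79, 24/79)
obs 5: x=4 → posterior Normal(121/95, 24/95)
obs 6: x=3 → posterior Normal(169/111, 8/37)
obs 7: x=0 → posterior Normal(169/127, 24/127)
obs 8: x=-8 → posterior Normal(41/143, 24/143)
obs 9: x=-7/4 → posterior Normal(13/159, 8/53)
obs 10: x=5 → posterior Normal(93/175, 24/175)
obs 11: x=-1/2 → posterior Normal(85/191, 24/191)
obs 12: x=-9/4 → posterior Normal(49/207, 8/69)
obs 13: x=7 → posterior Normal(161/223, 24/223)
obs 14: x=5 → posterior Normal(241/239, 24/239)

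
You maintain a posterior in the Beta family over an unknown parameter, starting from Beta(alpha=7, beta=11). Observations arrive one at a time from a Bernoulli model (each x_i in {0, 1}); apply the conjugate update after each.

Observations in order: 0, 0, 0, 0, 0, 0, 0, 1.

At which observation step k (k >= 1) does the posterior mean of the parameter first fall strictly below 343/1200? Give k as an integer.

k = 7

obs 1: x=0 → posterior Beta(7, 12)
obs 2: x=0 → posterior Beta(7, 13)
obs 3: x=0 → posterior Beta(7, 14)
obs 4: x=0 → posterior Beta(7, 15)
obs 5: x=0 → posterior Beta(7, 16)
obs 6: x=0 → posterior Beta(7, 17)
obs 7: x=0 → posterior Beta(7, 18)
obs 8: x=1 → posterior Beta(8, 18)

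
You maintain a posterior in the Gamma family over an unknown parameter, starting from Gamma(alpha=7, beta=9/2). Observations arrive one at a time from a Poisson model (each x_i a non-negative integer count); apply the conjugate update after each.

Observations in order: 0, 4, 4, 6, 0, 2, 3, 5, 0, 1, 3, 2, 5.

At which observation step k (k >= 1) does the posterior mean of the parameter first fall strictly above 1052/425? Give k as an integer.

k = 8

obs 1: x=0 → posterior Gamma(7, 11/2)
obs 2: x=4 → posterior Gamma(11, 13/2)
obs 3: x=4 → posterior Gamma(15, 15/2)
obs 4: x=6 → posterior Gamma(21, 17/2)
obs 5: x=0 → posterior Gamma(21, 19/2)
obs 6: x=2 → posterior Gamma(23, 21/2)
obs 7: x=3 → posterior Gamma(26, 23/2)
obs 8: x=5 → posterior Gamma(31, 25/2)
obs 9: x=0 → posterior Gamma(31, 27/2)
obs 10: x=1 → posterior Gamma(32, 29/2)
obs 11: x=3 → posterior Gamma(35, 31/2)
obs 12: x=2 → posterior Gamma(37, 33/2)
obs 13: x=5 → posterior Gamma(42, 35/2)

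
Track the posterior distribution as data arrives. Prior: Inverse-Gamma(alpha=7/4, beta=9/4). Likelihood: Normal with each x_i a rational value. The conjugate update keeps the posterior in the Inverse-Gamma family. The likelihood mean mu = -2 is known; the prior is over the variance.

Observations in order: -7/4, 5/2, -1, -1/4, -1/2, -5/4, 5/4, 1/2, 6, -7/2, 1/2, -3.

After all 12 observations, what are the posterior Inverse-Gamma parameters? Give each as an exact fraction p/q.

obs 1: x=-7/4 → posterior Inverse-Gamma(9/4, 73/32)
obs 2: x=5/2 → posterior Inverse-Gamma(11/4, 397/32)
obs 3: x=-1 → posterior Inverse-Gamma(13/4, 413/32)
obs 4: x=-1/4 → posterior Inverse-Gamma(15/4, 231/16)
obs 5: x=-1/2 → posterior Inverse-Gamma(17/4, 249/16)
obs 6: x=-5/4 → posterior Inverse-Gamma(19/4, 507/32)
obs 7: x=5/4 → posterior Inverse-Gamma(21/4, 169/8)
obs 8: x=1/2 → posterior Inverse-Gamma(23/4, 97/4)
obs 9: x=6 → posterior Inverse-Gamma(25/4, 225/4)
obs 10: x=-7/2 → posterior Inverse-Gamma(27/4, 459/8)
obs 11: x=1/2 → posterior Inverse-Gamma(29/4, 121/2)
obs 12: x=-3 → posterior Inverse-Gamma(31/4, 61)

alpha=31/4, beta=61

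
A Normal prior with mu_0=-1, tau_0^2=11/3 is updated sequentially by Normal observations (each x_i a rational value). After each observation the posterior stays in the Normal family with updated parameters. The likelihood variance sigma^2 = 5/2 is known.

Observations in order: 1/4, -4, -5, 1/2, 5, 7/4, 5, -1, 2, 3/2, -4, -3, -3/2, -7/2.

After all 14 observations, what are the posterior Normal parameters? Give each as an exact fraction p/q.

obs 1: x=1/4 → posterior Normal(-19/74, 55/37)
obs 2: x=-4 → posterior Normal(-195/118, 55/59)
obs 3: x=-5 → posterior Normal(-415/162, 55/81)
obs 4: x=1/2 → posterior Normal(-393/206, 55/103)
obs 5: x=5 → posterior Normal(-173/250, 11/25)
obs 6: x=7/4 → posterior Normal(-16/49, 55/147)
obs 7: x=5 → posterior Normal(62/169, 55/169)
obs 8: x=-1 → posterior Normal(40/191, 55/191)
obs 9: x=2 → posterior Normal(28/71, 55/213)
obs 10: x=3/2 → posterior Normal(117/235, 11/47)
obs 11: x=-4 → posterior Normal(29/257, 55/257)
obs 12: x=-3 → posterior Normal(-37/279, 55/279)
obs 13: x=-3/2 → posterior Normal(-10/43, 55/301)
obs 14: x=-7/2 → posterior Normal(-147/323, 55/323)

mu_0=-147/323, tau_0^2=55/323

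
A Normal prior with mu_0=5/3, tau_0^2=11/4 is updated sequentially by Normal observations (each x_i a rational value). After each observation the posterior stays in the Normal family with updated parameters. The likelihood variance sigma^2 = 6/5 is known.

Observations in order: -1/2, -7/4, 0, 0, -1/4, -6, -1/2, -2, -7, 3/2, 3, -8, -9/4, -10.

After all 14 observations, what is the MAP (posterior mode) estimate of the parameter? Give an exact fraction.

obs 1: x=-1/2 → posterior Normal(25/158, 66/79)
obs 2: x=-7/4 → posterior Normal(-5/8, 33/67)
obs 3: x=0 → posterior Normal(-335/756, 22/63)
obs 4: x=0 → posterior Normal(-335/976, 33/122)
obs 5: x=-1/4 → posterior Normal(-15/46, 66/299)
obs 6: x=-6 → posterior Normal(-285/236, 11/59)
obs 7: x=-1/2 → posterior Normal(-455/409, 66/409)
obs 8: x=-2 → posterior Normal(-565/464, 33/232)
obs 9: x=-7 → posterior Normal(-950/519, 22/173)
obs 10: x=3/2 → posterior Normal(-1735/1148, 33/287)
obs 11: x=3 → posterior Normal(-1405/1258, 66/629)
obs 12: x=-8 → posterior Normal(-2285/1368, 11/114)
obs 13: x=-9/4 → posterior Normal(-5065/2956, 66/739)
obs 14: x=-10 → posterior Normal(-7265/3176, 33/397)

-7265/3176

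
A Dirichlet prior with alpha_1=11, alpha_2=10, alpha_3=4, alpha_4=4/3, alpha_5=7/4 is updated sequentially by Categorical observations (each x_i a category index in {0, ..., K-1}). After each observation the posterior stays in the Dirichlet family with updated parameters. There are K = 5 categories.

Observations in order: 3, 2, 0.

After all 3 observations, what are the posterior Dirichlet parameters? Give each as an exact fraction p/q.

obs 1: x=3 → posterior Dirichlet(11, 10, 4, 7/3, 7/4)
obs 2: x=2 → posterior Dirichlet(11, 10, 5, 7/3, 7/4)
obs 3: x=0 → posterior Dirichlet(12, 10, 5, 7/3, 7/4)

alpha_1=12, alpha_2=10, alpha_3=5, alpha_4=7/3, alpha_5=7/4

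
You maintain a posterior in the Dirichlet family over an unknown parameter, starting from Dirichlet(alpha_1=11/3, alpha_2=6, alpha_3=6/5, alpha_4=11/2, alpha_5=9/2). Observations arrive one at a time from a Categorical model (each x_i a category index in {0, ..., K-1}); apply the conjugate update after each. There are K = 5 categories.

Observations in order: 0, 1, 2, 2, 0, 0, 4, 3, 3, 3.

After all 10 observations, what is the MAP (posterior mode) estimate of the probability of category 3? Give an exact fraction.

obs 1: x=0 → posterior Dirichlet(14/3, 6, 6/5, 11/2, 9/2)
obs 2: x=1 → posterior Dirichlet(14/3, 7, 6/5, 11/2, 9/2)
obs 3: x=2 → posterior Dirichlet(14/3, 7, 11/5, 11/2, 9/2)
obs 4: x=2 → posterior Dirichlet(14/3, 7, 16/5, 11/2, 9/2)
obs 5: x=0 → posterior Dirichlet(17/3, 7, 16/5, 11/2, 9/2)
obs 6: x=0 → posterior Dirichlet(20/3, 7, 16/5, 11/2, 9/2)
obs 7: x=4 → posterior Dirichlet(20/3, 7, 16/5, 11/2, 11/2)
obs 8: x=3 → posterior Dirichlet(20/3, 7, 16/5, 13/2, 11/2)
obs 9: x=3 → posterior Dirichlet(20/3, 7, 16/5, 15/2, 11/2)
obs 10: x=3 → posterior Dirichlet(20/3, 7, 16/5, 17/2, 11/2)

225/776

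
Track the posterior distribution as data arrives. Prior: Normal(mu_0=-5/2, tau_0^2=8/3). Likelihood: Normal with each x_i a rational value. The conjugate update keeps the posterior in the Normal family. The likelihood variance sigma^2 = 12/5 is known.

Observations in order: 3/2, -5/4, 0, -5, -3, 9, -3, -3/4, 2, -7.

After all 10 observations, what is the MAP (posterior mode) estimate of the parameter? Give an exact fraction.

obs 1: x=3/2 → posterior Normal(-15/38, 24/19)
obs 2: x=-5/4 → posterior Normal(-20/29, 24/29)
obs 3: x=0 → posterior Normal(-20/39, 8/13)
obs 4: x=-5 → posterior Normal(-10/7, 24/49)
obs 5: x=-3 → posterior Normal(-100/59, 24/59)
obs 6: x=9 → posterior Normal(-10/69, 8/23)
obs 7: x=-3 → posterior Normal(-40/79, 24/79)
obs 8: x=-3/4 → posterior Normal(-95/178, 24/89)
obs 9: x=2 → posterior Normal(-5/18, 8/33)
obs 10: x=-7 → posterior Normal(-195/218, 24/109)

-195/218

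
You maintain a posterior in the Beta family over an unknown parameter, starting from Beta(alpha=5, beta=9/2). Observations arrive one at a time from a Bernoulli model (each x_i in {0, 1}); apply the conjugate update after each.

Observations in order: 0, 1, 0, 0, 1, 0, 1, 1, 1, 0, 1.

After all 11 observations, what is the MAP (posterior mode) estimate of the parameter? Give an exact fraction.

20/37

obs 1: x=0 → posterior Beta(5, 11/2)
obs 2: x=1 → posterior Beta(6, 11/2)
obs 3: x=0 → posterior Beta(6, 13/2)
obs 4: x=0 → posterior Beta(6, 15/2)
obs 5: x=1 → posterior Beta(7, 15/2)
obs 6: x=0 → posterior Beta(7, 17/2)
obs 7: x=1 → posterior Beta(8, 17/2)
obs 8: x=1 → posterior Beta(9, 17/2)
obs 9: x=1 → posterior Beta(10, 17/2)
obs 10: x=0 → posterior Beta(10, 19/2)
obs 11: x=1 → posterior Beta(11, 19/2)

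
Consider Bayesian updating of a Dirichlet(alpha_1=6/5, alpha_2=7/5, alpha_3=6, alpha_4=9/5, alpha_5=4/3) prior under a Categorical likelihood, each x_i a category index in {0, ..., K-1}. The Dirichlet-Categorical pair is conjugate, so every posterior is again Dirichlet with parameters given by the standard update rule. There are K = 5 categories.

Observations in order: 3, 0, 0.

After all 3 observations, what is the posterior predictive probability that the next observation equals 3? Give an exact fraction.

obs 1: x=3 → posterior Dirichlet(6/5, 7/5, 6, 14/5, 4/3)
obs 2: x=0 → posterior Dirichlet(11/5, 7/5, 6, 14/5, 4/3)
obs 3: x=0 → posterior Dirichlet(16/5, 7/5, 6, 14/5, 4/3)

42/221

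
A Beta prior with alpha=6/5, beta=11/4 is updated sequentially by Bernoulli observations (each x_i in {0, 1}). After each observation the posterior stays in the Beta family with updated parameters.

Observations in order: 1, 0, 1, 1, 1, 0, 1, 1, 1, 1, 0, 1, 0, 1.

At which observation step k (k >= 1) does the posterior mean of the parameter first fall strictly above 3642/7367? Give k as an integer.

obs 1: x=1 → posterior Beta(11/5, 11/4)
obs 2: x=0 → posterior Beta(11/5, 15/4)
obs 3: x=1 → posterior Beta(16/5, 15/4)
obs 4: x=1 → posterior Beta(21/5, 15/4)
obs 5: x=1 → posterior Beta(26/5, 15/4)
obs 6: x=0 → posterior Beta(26/5, 19/4)
obs 7: x=1 → posterior Beta(31/5, 19/4)
obs 8: x=1 → posterior Beta(36/5, 19/4)
obs 9: x=1 → posterior Beta(41/5, 19/4)
obs 10: x=1 → posterior Beta(46/5, 19/4)
obs 11: x=0 → posterior Beta(46/5, 23/4)
obs 12: x=1 → posterior Beta(51/5, 23/4)
obs 13: x=0 → posterior Beta(51/5, 27/4)
obs 14: x=1 → posterior Beta(56/5, 27/4)

k = 4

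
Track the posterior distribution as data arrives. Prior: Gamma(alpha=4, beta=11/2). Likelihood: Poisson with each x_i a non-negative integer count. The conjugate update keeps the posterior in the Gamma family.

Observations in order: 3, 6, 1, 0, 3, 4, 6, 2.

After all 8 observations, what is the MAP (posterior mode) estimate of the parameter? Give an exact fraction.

obs 1: x=3 → posterior Gamma(7, 13/2)
obs 2: x=6 → posterior Gamma(13, 15/2)
obs 3: x=1 → posterior Gamma(14, 17/2)
obs 4: x=0 → posterior Gamma(14, 19/2)
obs 5: x=3 → posterior Gamma(17, 21/2)
obs 6: x=4 → posterior Gamma(21, 23/2)
obs 7: x=6 → posterior Gamma(27, 25/2)
obs 8: x=2 → posterior Gamma(29, 27/2)

56/27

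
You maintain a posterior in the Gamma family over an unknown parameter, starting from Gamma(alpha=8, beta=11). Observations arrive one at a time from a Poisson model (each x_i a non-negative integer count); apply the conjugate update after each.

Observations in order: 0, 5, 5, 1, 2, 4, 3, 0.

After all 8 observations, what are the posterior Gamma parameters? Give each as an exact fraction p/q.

alpha=28, beta=19

obs 1: x=0 → posterior Gamma(8, 12)
obs 2: x=5 → posterior Gamma(13, 13)
obs 3: x=5 → posterior Gamma(18, 14)
obs 4: x=1 → posterior Gamma(19, 15)
obs 5: x=2 → posterior Gamma(21, 16)
obs 6: x=4 → posterior Gamma(25, 17)
obs 7: x=3 → posterior Gamma(28, 18)
obs 8: x=0 → posterior Gamma(28, 19)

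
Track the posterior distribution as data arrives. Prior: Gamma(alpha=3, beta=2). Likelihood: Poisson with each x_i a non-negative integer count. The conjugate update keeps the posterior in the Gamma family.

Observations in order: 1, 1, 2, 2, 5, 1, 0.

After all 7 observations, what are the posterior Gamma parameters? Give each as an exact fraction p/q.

alpha=15, beta=9

obs 1: x=1 → posterior Gamma(4, 3)
obs 2: x=1 → posterior Gamma(5, 4)
obs 3: x=2 → posterior Gamma(7, 5)
obs 4: x=2 → posterior Gamma(9, 6)
obs 5: x=5 → posterior Gamma(14, 7)
obs 6: x=1 → posterior Gamma(15, 8)
obs 7: x=0 → posterior Gamma(15, 9)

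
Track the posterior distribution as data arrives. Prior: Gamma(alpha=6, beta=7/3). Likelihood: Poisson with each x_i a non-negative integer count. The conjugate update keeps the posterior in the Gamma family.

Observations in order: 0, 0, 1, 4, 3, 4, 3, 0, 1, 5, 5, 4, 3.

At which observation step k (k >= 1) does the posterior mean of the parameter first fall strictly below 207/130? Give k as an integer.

k = 2

obs 1: x=0 → posterior Gamma(6, 10/3)
obs 2: x=0 → posterior Gamma(6, 13/3)
obs 3: x=1 → posterior Gamma(7, 16/3)
obs 4: x=4 → posterior Gamma(11, 19/3)
obs 5: x=3 → posterior Gamma(14, 22/3)
obs 6: x=4 → posterior Gamma(18, 25/3)
obs 7: x=3 → posterior Gamma(21, 28/3)
obs 8: x=0 → posterior Gamma(21, 31/3)
obs 9: x=1 → posterior Gamma(22, 34/3)
obs 10: x=5 → posterior Gamma(27, 37/3)
obs 11: x=5 → posterior Gamma(32, 40/3)
obs 12: x=4 → posterior Gamma(36, 43/3)
obs 13: x=3 → posterior Gamma(39, 46/3)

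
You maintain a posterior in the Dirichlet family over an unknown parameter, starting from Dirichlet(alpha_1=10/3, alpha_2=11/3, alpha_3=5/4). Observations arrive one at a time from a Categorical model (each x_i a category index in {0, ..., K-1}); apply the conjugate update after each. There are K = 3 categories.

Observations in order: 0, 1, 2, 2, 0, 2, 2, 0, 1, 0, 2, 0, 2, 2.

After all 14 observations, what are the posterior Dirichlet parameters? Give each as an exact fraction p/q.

alpha_1=25/3, alpha_2=17/3, alpha_3=33/4

obs 1: x=0 → posterior Dirichlet(13/3, 11/3, 5/4)
obs 2: x=1 → posterior Dirichlet(13/3, 14/3, 5/4)
obs 3: x=2 → posterior Dirichlet(13/3, 14/3, 9/4)
obs 4: x=2 → posterior Dirichlet(13/3, 14/3, 13/4)
obs 5: x=0 → posterior Dirichlet(16/3, 14/3, 13/4)
obs 6: x=2 → posterior Dirichlet(16/3, 14/3, 17/4)
obs 7: x=2 → posterior Dirichlet(16/3, 14/3, 21/4)
obs 8: x=0 → posterior Dirichlet(19/3, 14/3, 21/4)
obs 9: x=1 → posterior Dirichlet(19/3, 17/3, 21/4)
obs 10: x=0 → posterior Dirichlet(22/3, 17/3, 21/4)
obs 11: x=2 → posterior Dirichlet(22/3, 17/3, 25/4)
obs 12: x=0 → posterior Dirichlet(25/3, 17/3, 25/4)
obs 13: x=2 → posterior Dirichlet(25/3, 17/3, 29/4)
obs 14: x=2 → posterior Dirichlet(25/3, 17/3, 33/4)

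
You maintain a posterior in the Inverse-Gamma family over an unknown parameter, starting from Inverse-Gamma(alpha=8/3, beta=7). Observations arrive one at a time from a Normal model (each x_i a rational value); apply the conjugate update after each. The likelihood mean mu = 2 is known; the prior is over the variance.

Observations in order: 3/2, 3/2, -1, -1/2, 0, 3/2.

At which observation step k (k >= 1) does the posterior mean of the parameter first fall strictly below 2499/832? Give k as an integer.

obs 1: x=3/2 → posterior Inverse-Gamma(19/6, 57/8)
obs 2: x=3/2 → posterior Inverse-Gamma(11/3, 29/4)
obs 3: x=-1 → posterior Inverse-Gamma(25/6, 47/4)
obs 4: x=-1/2 → posterior Inverse-Gamma(14/3, 119/8)
obs 5: x=0 → posterior Inverse-Gamma(31/6, 135/8)
obs 6: x=3/2 → posterior Inverse-Gamma(17/3, 17)

k = 2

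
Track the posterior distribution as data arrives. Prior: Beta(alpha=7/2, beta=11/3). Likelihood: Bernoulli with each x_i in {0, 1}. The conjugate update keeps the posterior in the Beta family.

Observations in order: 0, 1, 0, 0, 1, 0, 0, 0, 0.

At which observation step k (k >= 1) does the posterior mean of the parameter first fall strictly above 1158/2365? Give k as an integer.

k = 2

obs 1: x=0 → posterior Beta(7/2, 14/3)
obs 2: x=1 → posterior Beta(9/2, 14/3)
obs 3: x=0 → posterior Beta(9/2, 17/3)
obs 4: x=0 → posterior Beta(9/2, 20/3)
obs 5: x=1 → posterior Beta(11/2, 20/3)
obs 6: x=0 → posterior Beta(11/2, 23/3)
obs 7: x=0 → posterior Beta(11/2, 26/3)
obs 8: x=0 → posterior Beta(11/2, 29/3)
obs 9: x=0 → posterior Beta(11/2, 32/3)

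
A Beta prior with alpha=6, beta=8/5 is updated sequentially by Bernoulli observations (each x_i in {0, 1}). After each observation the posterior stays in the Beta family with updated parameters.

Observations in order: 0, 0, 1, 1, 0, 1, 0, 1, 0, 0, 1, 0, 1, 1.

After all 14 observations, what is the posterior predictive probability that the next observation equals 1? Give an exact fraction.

obs 1: x=0 → posterior Beta(6, 13/5)
obs 2: x=0 → posterior Beta(6, 18/5)
obs 3: x=1 → posterior Beta(7, 18/5)
obs 4: x=1 → posterior Beta(8, 18/5)
obs 5: x=0 → posterior Beta(8, 23/5)
obs 6: x=1 → posterior Beta(9, 23/5)
obs 7: x=0 → posterior Beta(9, 28/5)
obs 8: x=1 → posterior Beta(10, 28/5)
obs 9: x=0 → posterior Beta(10, 33/5)
obs 10: x=0 → posterior Beta(10, 38/5)
obs 11: x=1 → posterior Beta(11, 38/5)
obs 12: x=0 → posterior Beta(11, 43/5)
obs 13: x=1 → posterior Beta(12, 43/5)
obs 14: x=1 → posterior Beta(13, 43/5)

65/108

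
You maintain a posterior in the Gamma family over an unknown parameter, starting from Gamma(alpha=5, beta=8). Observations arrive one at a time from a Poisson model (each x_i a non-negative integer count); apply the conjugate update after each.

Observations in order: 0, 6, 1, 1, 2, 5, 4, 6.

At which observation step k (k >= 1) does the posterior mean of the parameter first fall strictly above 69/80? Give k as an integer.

obs 1: x=0 → posterior Gamma(5, 9)
obs 2: x=6 → posterior Gamma(11, 10)
obs 3: x=1 → posterior Gamma(12, 11)
obs 4: x=1 → posterior Gamma(13, 12)
obs 5: x=2 → posterior Gamma(15, 13)
obs 6: x=5 → posterior Gamma(20, 14)
obs 7: x=4 → posterior Gamma(24, 15)
obs 8: x=6 → posterior Gamma(30, 16)

k = 2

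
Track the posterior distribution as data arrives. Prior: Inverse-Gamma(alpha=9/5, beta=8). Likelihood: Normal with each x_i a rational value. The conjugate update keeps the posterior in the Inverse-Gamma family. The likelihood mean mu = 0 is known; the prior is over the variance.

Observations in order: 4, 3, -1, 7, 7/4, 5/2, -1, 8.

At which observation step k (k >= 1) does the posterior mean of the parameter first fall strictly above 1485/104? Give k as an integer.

obs 1: x=4 → posterior Inverse-Gamma(23/10, 16)
obs 2: x=3 → posterior Inverse-Gamma(14/5, 41/2)
obs 3: x=-1 → posterior Inverse-Gamma(33/10, 21)
obs 4: x=7 → posterior Inverse-Gamma(19/5, 91/2)
obs 5: x=7/4 → posterior Inverse-Gamma(43/10, 1505/32)
obs 6: x=5/2 → posterior Inverse-Gamma(24/5, 1605/32)
obs 7: x=-1 → posterior Inverse-Gamma(53/10, 1621/32)
obs 8: x=8 → posterior Inverse-Gamma(29/5, 2645/32)

k = 4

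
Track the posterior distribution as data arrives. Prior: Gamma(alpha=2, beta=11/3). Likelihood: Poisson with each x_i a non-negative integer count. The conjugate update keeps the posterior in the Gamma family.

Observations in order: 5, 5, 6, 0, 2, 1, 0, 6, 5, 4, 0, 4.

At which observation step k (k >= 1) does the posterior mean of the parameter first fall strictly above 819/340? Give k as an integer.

obs 1: x=5 → posterior Gamma(7, 14/3)
obs 2: x=5 → posterior Gamma(12, 17/3)
obs 3: x=6 → posterior Gamma(18, 20/3)
obs 4: x=0 → posterior Gamma(18, 23/3)
obs 5: x=2 → posterior Gamma(20, 26/3)
obs 6: x=1 → posterior Gamma(21, 29/3)
obs 7: x=0 → posterior Gamma(21, 32/3)
obs 8: x=6 → posterior Gamma(27, 35/3)
obs 9: x=5 → posterior Gamma(32, 38/3)
obs 10: x=4 → posterior Gamma(36, 41/3)
obs 11: x=0 → posterior Gamma(36, 44/3)
obs 12: x=4 → posterior Gamma(40, 47/3)

k = 3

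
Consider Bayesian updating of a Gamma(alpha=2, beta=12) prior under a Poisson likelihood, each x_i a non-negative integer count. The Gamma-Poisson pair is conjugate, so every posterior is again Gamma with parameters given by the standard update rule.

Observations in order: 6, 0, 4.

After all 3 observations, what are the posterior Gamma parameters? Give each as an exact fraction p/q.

obs 1: x=6 → posterior Gamma(8, 13)
obs 2: x=0 → posterior Gamma(8, 14)
obs 3: x=4 → posterior Gamma(12, 15)

alpha=12, beta=15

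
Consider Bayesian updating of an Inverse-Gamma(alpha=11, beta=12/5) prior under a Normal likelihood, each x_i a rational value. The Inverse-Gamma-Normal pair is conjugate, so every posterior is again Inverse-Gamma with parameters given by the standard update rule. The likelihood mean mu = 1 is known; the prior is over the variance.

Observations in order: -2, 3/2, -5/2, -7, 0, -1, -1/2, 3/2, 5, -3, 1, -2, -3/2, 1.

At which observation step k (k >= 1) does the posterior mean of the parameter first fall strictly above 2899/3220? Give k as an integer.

k = 3

obs 1: x=-2 → posterior Inverse-Gamma(23/2, 69/10)
obs 2: x=3/2 → posterior Inverse-Gamma(12, 281/40)
obs 3: x=-5/2 → posterior Inverse-Gamma(25/2, 263/20)
obs 4: x=-7 → posterior Inverse-Gamma(13, 903/20)
obs 5: x=0 → posterior Inverse-Gamma(27/2, 913/20)
obs 6: x=-1 → posterior Inverse-Gamma(14, 953/20)
obs 7: x=-1/2 → posterior Inverse-Gamma(29/2, 1951/40)
obs 8: x=3/2 → posterior Inverse-Gamma(15, 489/10)
obs 9: x=5 → posterior Inverse-Gamma(31/2, 569/10)
obs 10: x=-3 → posterior Inverse-Gamma(16, 649/10)
obs 11: x=1 → posterior Inverse-Gamma(33/2, 649/10)
obs 12: x=-2 → posterior Inverse-Gamma(17, 347/5)
obs 13: x=-3/2 → posterior Inverse-Gamma(35/2, 2901/40)
obs 14: x=1 → posterior Inverse-Gamma(18, 2901/40)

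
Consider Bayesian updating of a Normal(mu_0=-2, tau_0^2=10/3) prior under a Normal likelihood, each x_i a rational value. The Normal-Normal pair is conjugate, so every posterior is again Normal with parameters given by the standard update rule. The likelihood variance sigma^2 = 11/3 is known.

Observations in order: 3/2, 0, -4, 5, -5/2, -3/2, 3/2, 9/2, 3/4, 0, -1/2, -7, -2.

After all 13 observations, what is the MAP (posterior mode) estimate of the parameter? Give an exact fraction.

-43/94

obs 1: x=3/2 → posterior Normal(-1/3, 110/63)
obs 2: x=0 → posterior Normal(-7/31, 110/93)
obs 3: x=-4 → posterior Normal(-47/41, 110/123)
obs 4: x=5 → posterior Normal(1/17, 110/153)
obs 5: x=-5/2 → posterior Normal(-22/61, 110/183)
obs 6: x=-3/2 → posterior Normal(-37/71, 110/213)
obs 7: x=3/2 → posterior Normal(-22/81, 110/243)
obs 8: x=9/2 → posterior Normal(23/91, 110/273)
obs 9: x=3/4 → posterior Normal(61/202, 110/303)
obs 10: x=0 → posterior Normal(61/222, 110/333)
obs 11: x=-1/2 → posterior Normal(51/242, 10/33)
obs 12: x=-7 → posterior Normal(-89/262, 110/393)
obs 13: x=-2 → posterior Normal(-43/94, 110/423)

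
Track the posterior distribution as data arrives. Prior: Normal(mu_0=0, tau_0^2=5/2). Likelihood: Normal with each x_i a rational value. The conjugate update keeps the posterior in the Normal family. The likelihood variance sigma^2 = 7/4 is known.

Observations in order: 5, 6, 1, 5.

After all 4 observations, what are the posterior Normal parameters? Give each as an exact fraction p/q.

mu_0=170/47, tau_0^2=35/94

obs 1: x=5 → posterior Normal(50/17, 35/34)
obs 2: x=6 → posterior Normal(110/27, 35/54)
obs 3: x=1 → posterior Normal(120/37, 35/74)
obs 4: x=5 → posterior Normal(170/47, 35/94)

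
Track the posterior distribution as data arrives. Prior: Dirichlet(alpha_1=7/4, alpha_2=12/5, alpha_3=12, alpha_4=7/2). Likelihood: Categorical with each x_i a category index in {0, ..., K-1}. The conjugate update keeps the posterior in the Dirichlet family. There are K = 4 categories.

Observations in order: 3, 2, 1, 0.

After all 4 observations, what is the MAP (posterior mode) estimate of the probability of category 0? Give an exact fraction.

35/393

obs 1: x=3 → posterior Dirichlet(7/4, 12/5, 12, 9/2)
obs 2: x=2 → posterior Dirichlet(7/4, 12/5, 13, 9/2)
obs 3: x=1 → posterior Dirichlet(7/4, 17/5, 13, 9/2)
obs 4: x=0 → posterior Dirichlet(11/4, 17/5, 13, 9/2)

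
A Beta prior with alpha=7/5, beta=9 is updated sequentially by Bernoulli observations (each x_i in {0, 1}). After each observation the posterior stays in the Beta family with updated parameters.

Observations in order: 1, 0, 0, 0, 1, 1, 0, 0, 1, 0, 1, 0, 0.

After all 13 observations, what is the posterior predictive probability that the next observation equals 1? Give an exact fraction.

32/117

obs 1: x=1 → posterior Beta(12/5, 9)
obs 2: x=0 → posterior Beta(12/5, 10)
obs 3: x=0 → posterior Beta(12/5, 11)
obs 4: x=0 → posterior Beta(12/5, 12)
obs 5: x=1 → posterior Beta(17/5, 12)
obs 6: x=1 → posterior Beta(22/5, 12)
obs 7: x=0 → posterior Beta(22/5, 13)
obs 8: x=0 → posterior Beta(22/5, 14)
obs 9: x=1 → posterior Beta(27/5, 14)
obs 10: x=0 → posterior Beta(27/5, 15)
obs 11: x=1 → posterior Beta(32/5, 15)
obs 12: x=0 → posterior Beta(32/5, 16)
obs 13: x=0 → posterior Beta(32/5, 17)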